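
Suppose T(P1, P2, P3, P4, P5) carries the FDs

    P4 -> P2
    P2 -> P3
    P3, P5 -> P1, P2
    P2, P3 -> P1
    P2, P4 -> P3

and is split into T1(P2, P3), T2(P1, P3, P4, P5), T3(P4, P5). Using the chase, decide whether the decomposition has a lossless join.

Chase test. Columns are P1, P2, P3, P4, P5; row i has aⱼ where attribute j ∈ Ti, else bᵢⱼ.
Initial tableau (one row per fragment):
  row 1: b11 a2 a3 b14 b15
  row 2: a1 b22 a3 a4 a5
  row 3: b31 b32 b33 a4 a5
Rows 2 and 3 agree on P4; apply P4→P2 and equate their P2 entries.
Rows 2 and 3 agree on P2; apply P2→P3 and equate their P3 entries.
Rows 2 and 3 agree on P3, P5; apply P3, P5→P1, P2 and equate their P1, P2 entries.
No row becomes fully distinguished — the join is lossy.

No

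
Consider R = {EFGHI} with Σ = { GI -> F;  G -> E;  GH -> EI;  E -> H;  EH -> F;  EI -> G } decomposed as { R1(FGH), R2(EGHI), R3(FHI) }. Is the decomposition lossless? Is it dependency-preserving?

Lossless test (chase): Rows 1 and 2 agree on G; apply G→E and equate their E entries. Rows 1 and 2 agree on GH; apply GH→EI and equate their EI entries. Rows 1 and 2 agree on EH; apply EH→F and equate their F entries. Row 1 is now all distinguished symbols — the join is lossless.
Dependency preservation: the restricted closure of {EH} across the fragments never reaches {F}, so EH → F cannot be enforced without a join — not preserved.

lossless but not dependency-preserving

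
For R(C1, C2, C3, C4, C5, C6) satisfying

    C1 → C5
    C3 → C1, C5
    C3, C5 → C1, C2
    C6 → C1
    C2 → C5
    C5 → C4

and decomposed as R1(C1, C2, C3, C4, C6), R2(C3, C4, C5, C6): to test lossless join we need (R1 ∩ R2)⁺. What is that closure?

C1, C2, C3, C4, C5, C6

R1 ∩ R2 = {C3, C4, C6}.
C3 → C1, C5 applies, adding C1, C5
C3, C5 → C1, C2 applies, adding C2
Closure: {C1, C2, C3, C4, C5, C6}.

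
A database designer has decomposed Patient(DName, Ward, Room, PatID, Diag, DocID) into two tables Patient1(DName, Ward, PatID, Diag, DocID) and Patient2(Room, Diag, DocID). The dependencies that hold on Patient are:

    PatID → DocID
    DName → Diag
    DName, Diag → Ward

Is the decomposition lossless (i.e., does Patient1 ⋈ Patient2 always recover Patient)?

Common attributes: Patient1 ∩ Patient2 = {Diag, DocID}.
No dependency enlarges {Diag, DocID}, so (Diag, DocID)⁺ = {Diag, DocID}.
The closure contains neither all of Patient1 = {DName, Ward, PatID, Diag, DocID} nor all of Patient2 = {Room, Diag, DocID}, so the common attributes are not a superkey of either fragment. The join is lossy.

No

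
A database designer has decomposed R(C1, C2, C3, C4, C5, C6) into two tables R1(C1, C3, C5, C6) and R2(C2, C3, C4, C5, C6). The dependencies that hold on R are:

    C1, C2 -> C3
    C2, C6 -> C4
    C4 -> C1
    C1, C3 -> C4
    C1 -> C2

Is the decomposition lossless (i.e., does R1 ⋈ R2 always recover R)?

Common attributes: R1 ∩ R2 = {C3, C5, C6}.
No dependency enlarges {C3, C5, C6}, so (C3, C5, C6)⁺ = {C3, C5, C6}.
The closure contains neither all of R1 = {C1, C3, C5, C6} nor all of R2 = {C2, C3, C4, C5, C6}, so the common attributes are not a superkey of either fragment. The join is lossy.

No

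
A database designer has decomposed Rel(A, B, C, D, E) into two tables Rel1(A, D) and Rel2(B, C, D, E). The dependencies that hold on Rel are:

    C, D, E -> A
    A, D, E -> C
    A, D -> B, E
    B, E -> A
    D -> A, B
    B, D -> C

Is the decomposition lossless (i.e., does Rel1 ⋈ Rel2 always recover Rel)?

Yes

Common attributes: Rel1 ∩ Rel2 = {D}.
Closure of {D}: D → A, B applies, adding A, B; B, D → C applies, adding C; A, D → B, E applies, adding E. So (D)⁺ = {A, B, C, D, E}.
This closure contains every attribute of Rel1, so Rel1 ∩ Rel2 → Rel1. The join is lossless.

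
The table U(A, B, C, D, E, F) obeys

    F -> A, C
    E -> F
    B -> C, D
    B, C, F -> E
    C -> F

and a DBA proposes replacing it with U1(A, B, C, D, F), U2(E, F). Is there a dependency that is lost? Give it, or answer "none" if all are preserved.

B, C, F -> E

Check B, C, F → E: no single fragment contains all of {B, C, E, F}, and the restricted closure of {B, C, F} across the fragments never reaches {E}.
F → A, C is preserved.
E → F is preserved.
B → C, D is preserved.
C → F is preserved.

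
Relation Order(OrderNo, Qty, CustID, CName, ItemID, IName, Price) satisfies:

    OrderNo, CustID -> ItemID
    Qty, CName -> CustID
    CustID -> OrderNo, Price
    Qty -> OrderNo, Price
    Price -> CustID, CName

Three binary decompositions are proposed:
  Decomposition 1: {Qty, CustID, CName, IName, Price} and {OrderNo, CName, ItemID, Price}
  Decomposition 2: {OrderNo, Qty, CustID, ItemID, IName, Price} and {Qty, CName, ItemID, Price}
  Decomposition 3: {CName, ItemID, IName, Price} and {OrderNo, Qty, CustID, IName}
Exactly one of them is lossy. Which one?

Decomposition 3

Decomposition 1: common = {CName, Price}, closure = {OrderNo, CustID, CName, ItemID, Price} → lossless.
Decomposition 2: common = {Qty, ItemID, Price}, closure = {OrderNo, Qty, CustID, CName, ItemID, Price} → lossless.
Decomposition 3: common = {IName}, closure = {IName} → lossy.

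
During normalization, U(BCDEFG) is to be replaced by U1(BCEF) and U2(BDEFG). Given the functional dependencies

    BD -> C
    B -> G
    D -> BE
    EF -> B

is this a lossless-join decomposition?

Common attributes: U1 ∩ U2 = {BEF}.
Closure of {BEF}: B → G applies, adding G. So (BEF)⁺ = {BEFG}.
The closure contains neither all of U1 = {BCEF} nor all of U2 = {BDEFG}, so the common attributes are not a superkey of either fragment. The join is lossy.

No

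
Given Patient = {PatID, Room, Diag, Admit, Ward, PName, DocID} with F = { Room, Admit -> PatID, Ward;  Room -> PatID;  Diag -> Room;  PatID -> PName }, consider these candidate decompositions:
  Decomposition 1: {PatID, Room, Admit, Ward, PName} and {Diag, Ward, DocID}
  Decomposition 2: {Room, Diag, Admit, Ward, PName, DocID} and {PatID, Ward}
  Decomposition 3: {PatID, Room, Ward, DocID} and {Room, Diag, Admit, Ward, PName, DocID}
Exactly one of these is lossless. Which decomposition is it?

Decomposition 1: common = {Ward}, closure = {Ward} → lossy.
Decomposition 2: common = {Ward}, closure = {Ward} → lossy.
Decomposition 3: common = {Room, Ward, DocID}, closure = {PatID, Room, Ward, PName, DocID} → lossless.

Decomposition 3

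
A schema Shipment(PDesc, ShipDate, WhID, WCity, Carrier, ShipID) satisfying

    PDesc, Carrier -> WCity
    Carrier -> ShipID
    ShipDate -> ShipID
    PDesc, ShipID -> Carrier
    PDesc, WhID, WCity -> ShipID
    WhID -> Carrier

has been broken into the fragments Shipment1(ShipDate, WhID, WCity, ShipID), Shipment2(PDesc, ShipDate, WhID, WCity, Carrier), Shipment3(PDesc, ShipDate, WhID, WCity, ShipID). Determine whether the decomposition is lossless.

Chase test. Columns are PDesc, ShipDate, WhID, WCity, Carrier, ShipID; row i has aⱼ where attribute j ∈ Shipmenti, else bᵢⱼ.
Initial tableau (one row per fragment):
  row 1: b11 a2 a3 a4 b15 a6
  row 2: a1 a2 a3 a4 a5 b26
  row 3: a1 a2 a3 a4 b35 a6
Rows 1 and 2 agree on ShipDate; apply ShipDate→ShipID and equate their ShipID entries.
Rows 2 and 3 agree on PDesc, ShipID; apply PDesc, ShipID→Carrier and equate their Carrier entries.
Rows 1 and 2 agree on WhID; apply WhID→Carrier and equate their Carrier entries.
Row 2 is now all distinguished symbols — the join is lossless.

Yes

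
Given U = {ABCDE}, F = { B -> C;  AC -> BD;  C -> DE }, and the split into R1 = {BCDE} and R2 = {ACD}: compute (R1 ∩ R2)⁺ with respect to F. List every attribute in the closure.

R1 ∩ R2 = {CD}.
C → DE applies, adding E
Closure: {CDE}.

CDE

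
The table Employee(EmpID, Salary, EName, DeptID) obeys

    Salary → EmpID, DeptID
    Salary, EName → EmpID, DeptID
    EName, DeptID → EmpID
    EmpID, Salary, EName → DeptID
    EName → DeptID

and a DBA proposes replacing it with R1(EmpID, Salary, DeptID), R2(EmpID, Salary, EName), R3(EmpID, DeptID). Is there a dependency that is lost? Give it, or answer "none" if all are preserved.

EName → DeptID

Check EName → DeptID: no single fragment contains all of {EName, DeptID}, and the restricted closure of {EName} across the fragments never reaches {DeptID}.
Salary → EmpID, DeptID is preserved.
Salary, EName → EmpID, DeptID is preserved.
EName, DeptID → EmpID is preserved.
EmpID, Salary, EName → DeptID is preserved.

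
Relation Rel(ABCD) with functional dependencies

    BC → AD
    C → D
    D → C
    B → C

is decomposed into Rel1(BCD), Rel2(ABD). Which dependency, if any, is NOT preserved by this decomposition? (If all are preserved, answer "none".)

none

BC → AD: restricted closure across fragments reaches AD.
C → D lies within Rel1.
D → C lies within Rel1.
B → C lies within Rel1.
Every dependency is enforceable on the fragments, so the decomposition is dependency-preserving.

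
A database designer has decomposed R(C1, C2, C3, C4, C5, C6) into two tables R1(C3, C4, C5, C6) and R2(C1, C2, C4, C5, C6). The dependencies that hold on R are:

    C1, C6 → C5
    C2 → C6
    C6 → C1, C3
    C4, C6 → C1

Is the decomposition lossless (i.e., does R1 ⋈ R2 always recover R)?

Common attributes: R1 ∩ R2 = {C4, C5, C6}.
Closure of {C4, C5, C6}: C6 → C1, C3 applies, adding C1, C3. So (C4, C5, C6)⁺ = {C1, C3, C4, C5, C6}.
This closure contains every attribute of R1, so R1 ∩ R2 → R1. The join is lossless.

Yes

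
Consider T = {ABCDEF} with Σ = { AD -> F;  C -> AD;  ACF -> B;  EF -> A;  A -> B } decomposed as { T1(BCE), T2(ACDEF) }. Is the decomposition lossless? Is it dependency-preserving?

lossless but not dependency-preserving

Lossless test: (CE)⁺ = {ABCDEF}, which contains all of one fragment — lossless.
Dependency preservation: the restricted closure of {A} across the fragments never reaches {B}, so A → B cannot be enforced without a join — not preserved.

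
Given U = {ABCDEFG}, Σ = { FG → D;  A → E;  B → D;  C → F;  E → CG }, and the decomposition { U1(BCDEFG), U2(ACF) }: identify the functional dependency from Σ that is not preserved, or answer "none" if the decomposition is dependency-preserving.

Check A → E: no single fragment contains all of {AE}, and the restricted closure of {A} across the fragments never reaches {E}.
FG → D is preserved.
B → D is preserved.
C → F is preserved.
E → CG is preserved.

A → E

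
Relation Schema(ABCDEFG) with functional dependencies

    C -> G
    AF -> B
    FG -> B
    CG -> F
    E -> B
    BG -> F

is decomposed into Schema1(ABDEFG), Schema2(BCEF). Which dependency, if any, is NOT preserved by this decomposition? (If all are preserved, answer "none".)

C -> G

Check C → G: no single fragment contains all of {CG}, and the restricted closure of {C} across the fragments never reaches {G}.
AF → B is preserved.
FG → B is preserved.
CG → F is preserved.
E → B is preserved.
BG → F is preserved.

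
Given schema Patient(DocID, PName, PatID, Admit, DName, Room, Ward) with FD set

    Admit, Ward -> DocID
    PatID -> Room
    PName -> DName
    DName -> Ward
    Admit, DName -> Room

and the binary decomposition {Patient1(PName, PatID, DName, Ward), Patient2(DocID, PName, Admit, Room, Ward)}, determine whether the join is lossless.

Common attributes: Patient1 ∩ Patient2 = {PName, Ward}.
Closure of {PName, Ward}: PName → DName applies, adding DName. So (PName, Ward)⁺ = {PName, DName, Ward}.
The closure contains neither all of Patient1 = {PName, PatID, DName, Ward} nor all of Patient2 = {DocID, PName, Admit, Room, Ward}, so the common attributes are not a superkey of either fragment. The join is lossy.

No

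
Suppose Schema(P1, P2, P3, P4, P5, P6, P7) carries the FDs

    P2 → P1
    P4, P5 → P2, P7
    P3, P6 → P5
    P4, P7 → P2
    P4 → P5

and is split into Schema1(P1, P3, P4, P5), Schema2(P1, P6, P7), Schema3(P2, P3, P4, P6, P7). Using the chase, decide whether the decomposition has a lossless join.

Yes

Chase test. Columns are P1, P2, P3, P4, P5, P6, P7; row i has aⱼ where attribute j ∈ Schemai, else bᵢⱼ.
Initial tableau (one row per fragment):
  row 1: a1 b12 a3 a4 a5 b16 b17
  row 2: a1 b22 b23 b24 b25 a6 a7
  row 3: b31 a2 a3 a4 b35 a6 a7
Rows 1 and 3 agree on P4; apply P4→P5 and equate their P5 entries.
Rows 1 and 3 agree on P4, P5; apply P4, P5→P2, P7 and equate their P2, P7 entries.
Rows 1 and 3 agree on P2; apply P2→P1 and equate their P1 entries.
Row 3 is now all distinguished symbols — the join is lossless.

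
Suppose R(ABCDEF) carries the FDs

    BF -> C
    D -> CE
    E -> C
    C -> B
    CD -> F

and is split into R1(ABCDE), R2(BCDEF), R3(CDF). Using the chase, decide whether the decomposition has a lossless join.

Yes

Chase test. Columns are ABCDEF; row i has aⱼ where attribute j ∈ Ri, else bᵢⱼ.
Initial tableau (one row per fragment):
  row 1: a1 a2 a3 a4 a5 b16
  row 2: b21 a2 a3 a4 a5 a6
  row 3: b31 b32 a3 a4 b35 a6
Rows 1 and 3 agree on D; apply D→CE and equate their CE entries.
Rows 1 and 3 agree on C; apply C→B and equate their B entries.
Rows 1 and 2 agree on CD; apply CD→F and equate their F entries.
Row 1 is now all distinguished symbols — the join is lossless.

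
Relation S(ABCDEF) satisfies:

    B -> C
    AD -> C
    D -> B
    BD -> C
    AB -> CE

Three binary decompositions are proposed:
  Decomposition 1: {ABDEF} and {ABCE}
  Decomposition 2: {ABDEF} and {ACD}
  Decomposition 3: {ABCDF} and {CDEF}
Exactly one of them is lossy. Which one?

Decomposition 3

Decomposition 1: common = {ABE}, closure = {ABCE} → lossless.
Decomposition 2: common = {AD}, closure = {ABCDE} → lossless.
Decomposition 3: common = {CDF}, closure = {BCDF} → lossy.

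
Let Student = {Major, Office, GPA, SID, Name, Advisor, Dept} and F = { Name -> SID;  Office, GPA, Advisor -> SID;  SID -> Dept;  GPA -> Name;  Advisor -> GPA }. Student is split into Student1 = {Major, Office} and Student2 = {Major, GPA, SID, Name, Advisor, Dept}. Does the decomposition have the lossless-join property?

No

Common attributes: Student1 ∩ Student2 = {Major}.
No dependency enlarges {Major}, so (Major)⁺ = {Major}.
The closure contains neither all of Student1 = {Major, Office} nor all of Student2 = {Major, GPA, SID, Name, Advisor, Dept}, so the common attributes are not a superkey of either fragment. The join is lossy.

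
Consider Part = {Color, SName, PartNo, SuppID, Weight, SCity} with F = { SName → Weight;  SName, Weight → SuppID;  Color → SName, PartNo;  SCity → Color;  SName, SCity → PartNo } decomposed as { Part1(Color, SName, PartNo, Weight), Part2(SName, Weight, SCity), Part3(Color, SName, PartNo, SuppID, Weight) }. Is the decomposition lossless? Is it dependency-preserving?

lossy and not dependency-preserving

Lossless test (chase): Rows 1 and 2 agree on SName, Weight; apply SName, Weight→SuppID and equate their SuppID entries. Rows 1 and 3 agree on SName, Weight; apply SName, Weight→SuppID and equate their SuppID entries. No row becomes fully distinguished — the join is lossy.
Dependency preservation: the restricted closure of {SCity} across the fragments never reaches {Color}, so SCity → Color cannot be enforced without a join — not preserved.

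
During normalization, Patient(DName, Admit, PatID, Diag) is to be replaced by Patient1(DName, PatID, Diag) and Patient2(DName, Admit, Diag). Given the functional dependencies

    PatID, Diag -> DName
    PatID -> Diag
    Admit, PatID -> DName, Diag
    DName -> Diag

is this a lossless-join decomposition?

No

Common attributes: Patient1 ∩ Patient2 = {DName, Diag}.
No dependency enlarges {DName, Diag}, so (DName, Diag)⁺ = {DName, Diag}.
The closure contains neither all of Patient1 = {DName, PatID, Diag} nor all of Patient2 = {DName, Admit, Diag}, so the common attributes are not a superkey of either fragment. The join is lossy.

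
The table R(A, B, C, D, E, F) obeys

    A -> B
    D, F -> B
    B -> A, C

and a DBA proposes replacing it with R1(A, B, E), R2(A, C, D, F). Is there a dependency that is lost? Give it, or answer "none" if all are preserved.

none

A → B lies within R1.
D, F → B: restricted closure across fragments reaches B.
B → A, C: restricted closure across fragments reaches A, C.
Every dependency is enforceable on the fragments, so the decomposition is dependency-preserving.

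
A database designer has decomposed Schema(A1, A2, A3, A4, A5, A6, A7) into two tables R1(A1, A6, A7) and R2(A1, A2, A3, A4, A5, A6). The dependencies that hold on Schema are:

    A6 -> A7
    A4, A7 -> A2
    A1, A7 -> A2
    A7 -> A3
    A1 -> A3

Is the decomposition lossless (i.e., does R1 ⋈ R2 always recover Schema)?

Yes

Common attributes: R1 ∩ R2 = {A1, A6}.
Closure of {A1, A6}: A6 → A7 applies, adding A7; A1, A7 → A2 applies, adding A2; A7 → A3 applies, adding A3. So (A1, A6)⁺ = {A1, A2, A3, A6, A7}.
This closure contains every attribute of R1, so R1 ∩ R2 → R1. The join is lossless.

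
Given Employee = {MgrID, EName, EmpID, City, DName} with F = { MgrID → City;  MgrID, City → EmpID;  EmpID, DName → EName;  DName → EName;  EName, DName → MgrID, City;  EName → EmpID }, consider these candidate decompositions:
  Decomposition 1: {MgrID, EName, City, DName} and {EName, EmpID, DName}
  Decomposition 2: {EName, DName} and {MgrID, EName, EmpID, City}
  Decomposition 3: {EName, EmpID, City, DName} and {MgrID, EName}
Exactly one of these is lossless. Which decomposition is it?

Decomposition 1: common = {EName, DName}, closure = {MgrID, EName, EmpID, City, DName} → lossless.
Decomposition 2: common = {EName}, closure = {EName, EmpID} → lossy.
Decomposition 3: common = {EName}, closure = {EName, EmpID} → lossy.

Decomposition 1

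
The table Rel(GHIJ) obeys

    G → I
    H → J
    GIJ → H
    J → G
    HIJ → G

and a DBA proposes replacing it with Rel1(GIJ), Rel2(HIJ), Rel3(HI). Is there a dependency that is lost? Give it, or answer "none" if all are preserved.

none

G → I lies within Rel1.
H → J lies within Rel2.
GIJ → H: restricted closure across fragments reaches H.
J → G lies within Rel1.
HIJ → G: restricted closure across fragments reaches G.
Every dependency is enforceable on the fragments, so the decomposition is dependency-preserving.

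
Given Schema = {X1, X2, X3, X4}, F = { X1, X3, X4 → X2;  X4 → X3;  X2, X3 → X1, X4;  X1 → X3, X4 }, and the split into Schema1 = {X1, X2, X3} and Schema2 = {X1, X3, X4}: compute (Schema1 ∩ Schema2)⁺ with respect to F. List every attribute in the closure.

Schema1 ∩ Schema2 = {X1, X3}.
X1 → X3, X4 applies, adding X4
X1, X3, X4 → X2 applies, adding X2
Closure: {X1, X2, X3, X4}.

X1, X2, X3, X4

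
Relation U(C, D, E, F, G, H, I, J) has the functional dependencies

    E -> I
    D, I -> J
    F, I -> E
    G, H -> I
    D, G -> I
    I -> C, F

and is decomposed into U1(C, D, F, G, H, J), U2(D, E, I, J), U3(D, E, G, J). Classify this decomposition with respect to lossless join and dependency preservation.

Lossless test (chase): Rows 2 and 3 agree on E; apply E→I and equate their I entries. Rows 1 and 3 agree on D, G; apply D, G→I and equate their I entries. Rows 1 and 2 agree on I; apply I→C, F and equate their C, F entries. Rows 1 and 3 agree on I; apply I→C, F and equate their C, F entries. Rows 1 and 2 agree on F, I; apply F, I→E and equate their E entries. Row 1 is now all distinguished symbols — the join is lossless.
Dependency preservation: the restricted closure of {G, H} across the fragments never reaches {I}, so G, H → I cannot be enforced without a join — not preserved.

lossless but not dependency-preserving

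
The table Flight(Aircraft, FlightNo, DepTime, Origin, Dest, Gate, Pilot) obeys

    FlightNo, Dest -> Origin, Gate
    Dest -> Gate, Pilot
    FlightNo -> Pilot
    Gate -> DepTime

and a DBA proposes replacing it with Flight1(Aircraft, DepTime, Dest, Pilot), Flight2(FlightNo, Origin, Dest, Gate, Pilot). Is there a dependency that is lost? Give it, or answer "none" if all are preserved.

Gate -> DepTime

Check Gate → DepTime: no single fragment contains all of {DepTime, Gate}, and the restricted closure of {Gate} across the fragments never reaches {DepTime}.
FlightNo, Dest → Origin, Gate is preserved.
Dest → Gate, Pilot is preserved.
FlightNo → Pilot is preserved.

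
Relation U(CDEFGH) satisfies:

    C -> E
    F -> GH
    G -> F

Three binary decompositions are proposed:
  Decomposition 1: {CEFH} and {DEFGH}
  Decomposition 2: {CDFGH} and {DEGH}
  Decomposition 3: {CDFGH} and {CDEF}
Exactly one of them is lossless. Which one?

Decomposition 3

Decomposition 1: common = {EFH}, closure = {EFGH} → lossy.
Decomposition 2: common = {DGH}, closure = {DFGH} → lossy.
Decomposition 3: common = {CDF}, closure = {CDEFGH} → lossless.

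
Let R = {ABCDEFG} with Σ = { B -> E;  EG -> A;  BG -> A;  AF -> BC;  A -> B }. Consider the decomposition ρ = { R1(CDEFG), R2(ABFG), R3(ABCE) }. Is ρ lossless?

Yes

Chase test. Columns are ABCDEFG; row i has aⱼ where attribute j ∈ Ri, else bᵢⱼ.
Initial tableau (one row per fragment):
  row 1: b11 b12 a3 a4 a5 a6 a7
  row 2: a1 a2 b23 b24 b25 a6 a7
  row 3: a1 a2 a3 b34 a5 b36 b37
Rows 2 and 3 agree on B; apply B→E and equate their E entries.
Rows 1 and 2 agree on EG; apply EG→A and equate their A entries.
Rows 1 and 2 agree on AF; apply AF→BC and equate their BC entries.
Row 1 is now all distinguished symbols — the join is lossless.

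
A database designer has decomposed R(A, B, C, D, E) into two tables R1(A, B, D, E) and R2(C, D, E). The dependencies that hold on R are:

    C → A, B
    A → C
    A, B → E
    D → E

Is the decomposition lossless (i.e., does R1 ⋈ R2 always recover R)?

No

Common attributes: R1 ∩ R2 = {D, E}.
No dependency enlarges {D, E}, so (D, E)⁺ = {D, E}.
The closure contains neither all of R1 = {A, B, D, E} nor all of R2 = {C, D, E}, so the common attributes are not a superkey of either fragment. The join is lossy.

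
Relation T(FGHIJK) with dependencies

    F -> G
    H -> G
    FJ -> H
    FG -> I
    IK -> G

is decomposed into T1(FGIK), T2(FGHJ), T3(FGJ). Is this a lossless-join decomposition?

Chase test. Columns are FGHIJK; row i has aⱼ where attribute j ∈ Ti, else bᵢⱼ.
Initial tableau (one row per fragment):
  row 1: a1 a2 b13 a4 b15 a6
  row 2: a1 a2 a3 b24 a5 b26
  row 3: a1 a2 b33 b34 a5 b36
Rows 2 and 3 agree on FJ; apply FJ→H and equate their H entries.
Rows 1 and 2 agree on FG; apply FG→I and equate their I entries.
Rows 1 and 3 agree on FG; apply FG→I and equate their I entries.
No row becomes fully distinguished — the join is lossy.

No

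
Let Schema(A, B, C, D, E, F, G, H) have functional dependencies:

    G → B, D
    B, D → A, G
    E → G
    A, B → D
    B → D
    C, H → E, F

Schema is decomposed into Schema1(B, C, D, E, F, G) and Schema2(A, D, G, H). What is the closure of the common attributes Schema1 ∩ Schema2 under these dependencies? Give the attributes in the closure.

A, B, D, G

Schema1 ∩ Schema2 = {D, G}.
G → B, D applies, adding B
B, D → A, G applies, adding A
Closure: {A, B, D, G}.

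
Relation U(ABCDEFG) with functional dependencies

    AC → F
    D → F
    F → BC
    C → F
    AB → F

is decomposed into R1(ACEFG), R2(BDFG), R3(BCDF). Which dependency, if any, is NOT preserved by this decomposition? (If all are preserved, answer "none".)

Check AB → F: no single fragment contains all of {ABF}, and the restricted closure of {AB} across the fragments never reaches {F}.
AC → F is preserved.
D → F is preserved.
F → BC is preserved.
C → F is preserved.

AB → F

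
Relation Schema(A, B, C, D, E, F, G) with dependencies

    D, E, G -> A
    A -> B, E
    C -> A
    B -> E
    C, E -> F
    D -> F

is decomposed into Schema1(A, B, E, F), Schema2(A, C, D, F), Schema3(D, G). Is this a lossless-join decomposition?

Chase test. Columns are A, B, C, D, E, F, G; row i has aⱼ where attribute j ∈ Schemai, else bᵢⱼ.
Initial tableau (one row per fragment):
  row 1: a1 a2 b13 b14 a5 a6 b17
  row 2: a1 b22 a3 a4 b25 a6 b27
  row 3: b31 b32 b33 a4 b35 b36 a7
Rows 1 and 2 agree on A; apply A→B, E and equate their B, E entries.
Rows 2 and 3 agree on D; apply D→F and equate their F entries.
No row becomes fully distinguished — the join is lossy.

No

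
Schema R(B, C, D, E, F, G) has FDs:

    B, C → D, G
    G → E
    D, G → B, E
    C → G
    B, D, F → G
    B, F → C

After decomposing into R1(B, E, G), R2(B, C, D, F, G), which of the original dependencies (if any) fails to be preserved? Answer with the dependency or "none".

none

B, C → D, G lies within R2.
G → E lies within R1.
D, G → B, E: restricted closure across fragments reaches B, E.
C → G lies within R2.
B, D, F → G lies within R2.
B, F → C lies within R2.
Every dependency is enforceable on the fragments, so the decomposition is dependency-preserving.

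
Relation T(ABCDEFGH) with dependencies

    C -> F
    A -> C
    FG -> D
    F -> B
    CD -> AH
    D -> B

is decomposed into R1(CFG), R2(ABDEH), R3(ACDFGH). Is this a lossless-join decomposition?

No

Chase test. Columns are ABCDEFGH; row i has aⱼ where attribute j ∈ Ri, else bᵢⱼ.
Initial tableau (one row per fragment):
  row 1: b11 b12 a3 b14 b15 a6 a7 b18
  row 2: a1 a2 b23 a4 a5 b26 b27 a8
  row 3: a1 b32 a3 a4 b35 a6 a7 a8
Rows 2 and 3 agree on A; apply A→C and equate their C entries.
Rows 1 and 3 agree on FG; apply FG→D and equate their D entries.
Rows 1 and 3 agree on F; apply F→B and equate their B entries.
Rows 1 and 2 agree on CD; apply CD→AH and equate their AH entries.
Rows 1 and 2 agree on D; apply D→B and equate their B entries.
Rows 1 and 2 agree on C; apply C→F and equate their F entries.
No row becomes fully distinguished — the join is lossy.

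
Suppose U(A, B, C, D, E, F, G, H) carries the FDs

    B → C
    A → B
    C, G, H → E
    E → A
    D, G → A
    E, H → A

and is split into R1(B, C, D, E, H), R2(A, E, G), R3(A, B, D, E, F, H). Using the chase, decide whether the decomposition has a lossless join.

No

Chase test. Columns are A, B, C, D, E, F, G, H; row i has aⱼ where attribute j ∈ Ri, else bᵢⱼ.
Initial tableau (one row per fragment):
  row 1: b11 a2 a3 a4 a5 b16 b17 a8
  row 2: a1 b22 b23 b24 a5 b26 a7 b28
  row 3: a1 a2 b33 a4 a5 a6 b37 a8
Rows 1 and 3 agree on B; apply B→C and equate their C entries.
Rows 2 and 3 agree on A; apply A→B and equate their B entries.
Rows 1 and 2 agree on E; apply E→A and equate their A entries.
Rows 1 and 2 agree on B; apply B→C and equate their C entries.
No row becomes fully distinguished — the join is lossy.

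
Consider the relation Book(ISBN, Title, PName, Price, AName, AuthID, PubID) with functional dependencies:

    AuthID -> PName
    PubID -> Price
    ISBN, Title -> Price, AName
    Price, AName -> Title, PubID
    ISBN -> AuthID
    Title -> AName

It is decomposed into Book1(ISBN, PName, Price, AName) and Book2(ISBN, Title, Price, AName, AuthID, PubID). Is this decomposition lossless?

Common attributes: Book1 ∩ Book2 = {ISBN, Price, AName}.
Closure of {ISBN, Price, AName}: Price, AName → Title, PubID applies, adding Title, PubID; ISBN → AuthID applies, adding AuthID; AuthID → PName applies, adding PName. So (ISBN, Price, AName)⁺ = {ISBN, Title, PName, Price, AName, AuthID, PubID}.
This closure contains every attribute of Book1, so Book1 ∩ Book2 → Book1. The join is lossless.

Yes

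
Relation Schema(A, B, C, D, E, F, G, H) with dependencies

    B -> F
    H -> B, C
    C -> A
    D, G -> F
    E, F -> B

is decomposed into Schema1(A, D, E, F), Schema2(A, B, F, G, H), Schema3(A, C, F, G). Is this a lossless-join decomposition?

Chase test. Columns are A, B, C, D, E, F, G, H; row i has aⱼ where attribute j ∈ Schemai, else bᵢⱼ.
Initial tableau (one row per fragment):
  row 1: a1 b12 b13 a4 a5 a6 b17 b18
  row 2: a1 a2 b23 b24 b25 a6 a7 a8
  row 3: a1 b32 a3 b34 b35 a6 a7 b38
No row becomes fully distinguished — the join is lossy.

No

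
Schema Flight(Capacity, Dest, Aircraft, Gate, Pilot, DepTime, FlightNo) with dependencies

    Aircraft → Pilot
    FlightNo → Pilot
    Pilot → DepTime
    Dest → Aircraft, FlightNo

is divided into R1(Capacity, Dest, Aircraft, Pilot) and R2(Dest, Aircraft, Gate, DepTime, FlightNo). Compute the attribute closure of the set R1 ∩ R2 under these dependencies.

Dest, Aircraft, Pilot, DepTime, FlightNo

R1 ∩ R2 = {Dest, Aircraft}.
Aircraft → Pilot applies, adding Pilot
Pilot → DepTime applies, adding DepTime
Dest → Aircraft, FlightNo applies, adding FlightNo
Closure: {Dest, Aircraft, Pilot, DepTime, FlightNo}.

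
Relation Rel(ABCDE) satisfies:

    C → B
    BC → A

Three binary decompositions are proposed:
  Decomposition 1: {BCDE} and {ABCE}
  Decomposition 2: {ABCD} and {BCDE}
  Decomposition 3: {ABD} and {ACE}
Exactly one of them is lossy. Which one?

Decomposition 3

Decomposition 1: common = {BCE}, closure = {ABCE} → lossless.
Decomposition 2: common = {BCD}, closure = {ABCD} → lossless.
Decomposition 3: common = {A}, closure = {A} → lossy.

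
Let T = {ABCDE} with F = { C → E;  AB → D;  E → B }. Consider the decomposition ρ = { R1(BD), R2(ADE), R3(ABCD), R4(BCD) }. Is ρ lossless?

Chase test. Columns are ABCDE; row i has aⱼ where attribute j ∈ Ri, else bᵢⱼ.
Initial tableau (one row per fragment):
  row 1: b11 a2 b13 a4 b15
  row 2: a1 b22 b23 a4 a5
  row 3: a1 a2 a3 a4 b35
  row 4: b41 a2 a3 a4 b45
Rows 3 and 4 agree on C; apply C→E and equate their E entries.
No row becomes fully distinguished — the join is lossy.

No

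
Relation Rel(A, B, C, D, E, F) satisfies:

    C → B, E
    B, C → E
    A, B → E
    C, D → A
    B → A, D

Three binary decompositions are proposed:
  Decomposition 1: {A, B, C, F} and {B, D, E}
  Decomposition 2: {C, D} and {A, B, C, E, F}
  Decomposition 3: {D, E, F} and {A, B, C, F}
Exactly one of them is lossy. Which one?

Decomposition 1: common = {B}, closure = {A, B, D, E} → lossless.
Decomposition 2: common = {C}, closure = {A, B, C, D, E} → lossless.
Decomposition 3: common = {F}, closure = {F} → lossy.

Decomposition 3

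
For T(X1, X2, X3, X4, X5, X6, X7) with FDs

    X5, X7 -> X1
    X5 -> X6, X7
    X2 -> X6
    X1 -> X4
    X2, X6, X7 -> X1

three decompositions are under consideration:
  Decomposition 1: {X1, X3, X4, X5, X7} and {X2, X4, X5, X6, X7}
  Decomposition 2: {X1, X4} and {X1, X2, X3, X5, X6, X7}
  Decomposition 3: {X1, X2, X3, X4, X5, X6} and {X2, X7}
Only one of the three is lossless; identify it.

Decomposition 1: common = {X4, X5, X7}, closure = {X1, X4, X5, X6, X7} → lossy.
Decomposition 2: common = {X1}, closure = {X1, X4} → lossless.
Decomposition 3: common = {X2}, closure = {X2, X6} → lossy.

Decomposition 2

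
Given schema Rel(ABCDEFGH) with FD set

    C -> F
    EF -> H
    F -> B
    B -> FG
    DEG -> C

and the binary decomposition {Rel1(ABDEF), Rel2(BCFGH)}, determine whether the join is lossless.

Common attributes: Rel1 ∩ Rel2 = {BF}.
Closure of {BF}: B → FG applies, adding G. So (BF)⁺ = {BFG}.
The closure contains neither all of Rel1 = {ABDEF} nor all of Rel2 = {BCFGH}, so the common attributes are not a superkey of either fragment. The join is lossy.

No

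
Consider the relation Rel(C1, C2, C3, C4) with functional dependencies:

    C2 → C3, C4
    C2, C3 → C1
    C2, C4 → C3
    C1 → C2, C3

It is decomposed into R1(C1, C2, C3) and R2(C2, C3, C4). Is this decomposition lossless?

Common attributes: R1 ∩ R2 = {C2, C3}.
Closure of {C2, C3}: C2 → C3, C4 applies, adding C4; C2, C3 → C1 applies, adding C1. So (C2, C3)⁺ = {C1, C2, C3, C4}.
This closure contains every attribute of R1, so R1 ∩ R2 → R1. The join is lossless.

Yes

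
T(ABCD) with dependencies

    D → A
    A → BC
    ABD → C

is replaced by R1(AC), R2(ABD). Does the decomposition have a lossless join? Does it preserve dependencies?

Lossless test: (A)⁺ = {ABC}, which contains all of one fragment — lossless.
Dependency preservation: A → BC; ABD → C are not contained in any single fragment, but the restricted closure of each left-hand side across the fragments still reaches the right-hand side; the remaining FDs each lie inside some fragment. All dependencies are preserved.

lossless and dependency-preserving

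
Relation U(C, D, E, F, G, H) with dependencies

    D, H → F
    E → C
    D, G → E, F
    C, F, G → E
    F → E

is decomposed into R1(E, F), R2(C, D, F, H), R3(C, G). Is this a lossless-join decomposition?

Chase test. Columns are C, D, E, F, G, H; row i has aⱼ where attribute j ∈ Ri, else bᵢⱼ.
Initial tableau (one row per fragment):
  row 1: b11 b12 a3 a4 b15 b16
  row 2: a1 a2 b23 a4 b25 a6
  row 3: a1 b32 b33 b34 a5 b36
Rows 1 and 2 agree on F; apply F→E and equate their E entries.
Rows 1 and 2 agree on E; apply E→C and equate their C entries.
No row becomes fully distinguished — the join is lossy.

No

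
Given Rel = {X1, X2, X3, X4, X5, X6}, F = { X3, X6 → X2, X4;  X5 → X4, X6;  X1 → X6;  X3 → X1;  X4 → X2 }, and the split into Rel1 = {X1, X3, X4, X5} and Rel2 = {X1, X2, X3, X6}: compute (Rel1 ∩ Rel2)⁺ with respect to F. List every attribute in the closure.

Rel1 ∩ Rel2 = {X1, X3}.
X1 → X6 applies, adding X6
X3, X6 → X2, X4 applies, adding X2, X4
Closure: {X1, X2, X3, X4, X6}.

X1, X2, X3, X4, X6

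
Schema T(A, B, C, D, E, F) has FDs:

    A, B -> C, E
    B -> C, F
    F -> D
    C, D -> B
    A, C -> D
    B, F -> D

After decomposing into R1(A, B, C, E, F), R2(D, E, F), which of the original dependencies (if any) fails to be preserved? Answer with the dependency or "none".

C, D -> B

Check C, D → B: no single fragment contains all of {B, C, D}, and the restricted closure of {C, D} across the fragments never reaches {B}.
A, B → C, E is preserved.
B → C, F is preserved.
F → D is preserved.
A, C → D is preserved.
B, F → D is preserved.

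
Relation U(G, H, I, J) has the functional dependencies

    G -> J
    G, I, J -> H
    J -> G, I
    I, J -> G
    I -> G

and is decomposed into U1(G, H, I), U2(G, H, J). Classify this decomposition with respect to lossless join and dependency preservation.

Lossless test: (G, H)⁺ = {G, H, I, J}, which contains all of one fragment — lossless.
Dependency preservation: G, I, J → H; J → G, I; I, J → G are not contained in any single fragment, but the restricted closure of each left-hand side across the fragments still reaches the right-hand side; the remaining FDs each lie inside some fragment. All dependencies are preserved.

lossless and dependency-preserving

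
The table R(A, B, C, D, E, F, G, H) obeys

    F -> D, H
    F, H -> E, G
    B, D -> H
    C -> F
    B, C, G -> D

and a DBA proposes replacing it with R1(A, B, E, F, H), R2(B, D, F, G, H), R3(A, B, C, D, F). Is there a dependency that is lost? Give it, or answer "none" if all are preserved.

F → D, H lies within R2.
F, H → E, G: restricted closure across fragments reaches E, G.
B, D → H lies within R2.
C → F lies within R3.
B, C, G → D: restricted closure across fragments reaches D.
Every dependency is enforceable on the fragments, so the decomposition is dependency-preserving.

none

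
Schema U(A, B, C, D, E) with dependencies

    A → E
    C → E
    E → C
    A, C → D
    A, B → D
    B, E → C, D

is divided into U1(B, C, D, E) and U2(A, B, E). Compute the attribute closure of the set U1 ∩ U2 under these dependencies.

B, C, D, E

U1 ∩ U2 = {B, E}.
E → C applies, adding C
B, E → C, D applies, adding D
Closure: {B, C, D, E}.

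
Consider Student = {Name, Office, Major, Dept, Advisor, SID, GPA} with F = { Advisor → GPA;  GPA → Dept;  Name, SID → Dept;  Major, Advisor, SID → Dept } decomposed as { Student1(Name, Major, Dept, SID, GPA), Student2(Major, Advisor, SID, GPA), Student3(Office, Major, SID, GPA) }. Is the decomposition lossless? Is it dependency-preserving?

Lossless test (chase): Rows 1 and 2 agree on GPA; apply GPA→Dept and equate their Dept entries. Rows 1 and 3 agree on GPA; apply GPA→Dept and equate their Dept entries. No row becomes fully distinguished — the join is lossy.
Dependency preservation: Major, Advisor, SID → Dept is not contained in any single fragment, but the restricted closure of its left-hand side across the fragments still reaches the right-hand side; the remaining FDs each lie inside some fragment. All dependencies are preserved.

lossy but dependency-preserving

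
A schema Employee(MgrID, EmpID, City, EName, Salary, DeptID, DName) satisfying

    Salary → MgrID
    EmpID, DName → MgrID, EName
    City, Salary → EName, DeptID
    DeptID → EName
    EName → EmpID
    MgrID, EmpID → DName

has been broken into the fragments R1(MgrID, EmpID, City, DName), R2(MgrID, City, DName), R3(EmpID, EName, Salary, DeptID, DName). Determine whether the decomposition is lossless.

Chase test. Columns are MgrID, EmpID, City, EName, Salary, DeptID, DName; row i has aⱼ where attribute j ∈ Ri, else bᵢⱼ.
Initial tableau (one row per fragment):
  row 1: a1 a2 a3 b14 b15 b16 a7
  row 2: a1 b22 a3 b24 b25 b26 a7
  row 3: b31 a2 b33 a4 a5 a6 a7
Rows 1 and 3 agree on EmpID, DName; apply EmpID, DName→MgrID, EName and equate their MgrID, EName entries.
No row becomes fully distinguished — the join is lossy.

No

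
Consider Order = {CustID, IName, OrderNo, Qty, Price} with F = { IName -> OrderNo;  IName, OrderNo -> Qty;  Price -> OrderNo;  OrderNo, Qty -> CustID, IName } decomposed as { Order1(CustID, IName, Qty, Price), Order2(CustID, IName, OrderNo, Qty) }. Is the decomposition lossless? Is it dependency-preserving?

lossless but not dependency-preserving

Lossless test: (CustID, IName, Qty)⁺ = {CustID, IName, OrderNo, Qty}, which contains all of one fragment — lossless.
Dependency preservation: the restricted closure of {Price} across the fragments never reaches {OrderNo}, so Price → OrderNo cannot be enforced without a join — not preserved.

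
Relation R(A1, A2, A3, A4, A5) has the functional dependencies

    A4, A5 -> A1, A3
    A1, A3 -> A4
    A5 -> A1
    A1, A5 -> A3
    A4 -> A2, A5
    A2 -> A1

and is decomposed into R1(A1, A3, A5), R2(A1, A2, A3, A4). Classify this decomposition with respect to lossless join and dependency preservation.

Lossless test: (A1, A3)⁺ = {A1, A2, A3, A4, A5}, which contains all of one fragment — lossless.
Dependency preservation: A4, A5 → A1, A3; A4 → A2, A5 are not contained in any single fragment, but the restricted closure of each left-hand side across the fragments still reaches the right-hand side; the remaining FDs each lie inside some fragment. All dependencies are preserved.

lossless and dependency-preserving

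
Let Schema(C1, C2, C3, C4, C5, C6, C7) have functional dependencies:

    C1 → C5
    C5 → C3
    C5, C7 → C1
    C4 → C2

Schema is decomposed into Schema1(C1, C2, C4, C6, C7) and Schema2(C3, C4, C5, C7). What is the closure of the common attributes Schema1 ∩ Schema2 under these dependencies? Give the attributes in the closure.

C2, C4, C7

Schema1 ∩ Schema2 = {C4, C7}.
C4 → C2 applies, adding C2
Closure: {C2, C4, C7}.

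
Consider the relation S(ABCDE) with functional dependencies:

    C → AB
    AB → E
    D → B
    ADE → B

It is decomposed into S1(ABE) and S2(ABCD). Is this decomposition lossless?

Common attributes: S1 ∩ S2 = {AB}.
Closure of {AB}: AB → E applies, adding E. So (AB)⁺ = {ABE}.
This closure contains every attribute of S1, so S1 ∩ S2 → S1. The join is lossless.

Yes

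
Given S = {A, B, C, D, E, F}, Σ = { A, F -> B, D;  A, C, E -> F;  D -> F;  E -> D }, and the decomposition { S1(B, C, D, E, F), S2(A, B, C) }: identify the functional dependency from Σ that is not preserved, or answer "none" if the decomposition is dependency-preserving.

Check A, F → B, D: no single fragment contains all of {A, B, D, F}, and the restricted closure of {A, F} across the fragments never reaches {B, D}.
A, C, E → F is preserved.
D → F is preserved.
E → D is preserved.

A, F -> B, D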